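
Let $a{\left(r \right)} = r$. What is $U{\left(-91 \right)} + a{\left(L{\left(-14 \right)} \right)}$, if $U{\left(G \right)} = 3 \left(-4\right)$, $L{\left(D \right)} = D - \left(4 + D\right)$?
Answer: $-16$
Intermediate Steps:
$L{\left(D \right)} = -4$
$U{\left(G \right)} = -12$
$U{\left(-91 \right)} + a{\left(L{\left(-14 \right)} \right)} = -12 - 4 = -16$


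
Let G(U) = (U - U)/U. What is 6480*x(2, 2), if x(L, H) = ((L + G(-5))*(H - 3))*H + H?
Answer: -12960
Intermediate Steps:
G(U) = 0 (G(U) = 0/U = 0)
x(L, H) = H + H*L*(-3 + H) (x(L, H) = ((L + 0)*(H - 3))*H + H = (L*(-3 + H))*H + H = H*L*(-3 + H) + H = H + H*L*(-3 + H))
6480*x(2, 2) = 6480*(2*(1 - 3*2 + 2*2)) = 6480*(2*(1 - 6 + 4)) = 6480*(2*(-1)) = 6480*(-2) = -12960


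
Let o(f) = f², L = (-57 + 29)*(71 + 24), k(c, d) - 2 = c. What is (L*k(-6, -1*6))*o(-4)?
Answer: 170240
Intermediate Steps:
k(c, d) = 2 + c
L = -2660 (L = -28*95 = -2660)
(L*k(-6, -1*6))*o(-4) = -2660*(2 - 6)*(-4)² = -2660*(-4)*16 = 10640*16 = 170240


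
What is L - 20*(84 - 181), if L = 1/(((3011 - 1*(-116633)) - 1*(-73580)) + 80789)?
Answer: 531585221/274013 ≈ 1940.0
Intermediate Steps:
L = 1/274013 (L = 1/(((3011 + 116633) + 73580) + 80789) = 1/((119644 + 73580) + 80789) = 1/(193224 + 80789) = 1/274013 ≈ 3.6495e-6)
L - 20*(84 - 181) = 1/274013 - 20*(84 - 181) = 1/274013 - 20*(-97) = 1/274013 + 1940 = 531585221/274013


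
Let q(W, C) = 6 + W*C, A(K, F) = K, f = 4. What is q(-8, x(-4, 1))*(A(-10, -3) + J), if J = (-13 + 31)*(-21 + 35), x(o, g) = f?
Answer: -6292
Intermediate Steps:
x(o, g) = 4
J = 252 (J = 18*14 = 252)
q(W, C) = 6 + C*W
q(-8, x(-4, 1))*(A(-10, -3) + J) = (6 + 4*(-8))*(-10 + 252) = (6 - 32)*242 = -26*242 = -6292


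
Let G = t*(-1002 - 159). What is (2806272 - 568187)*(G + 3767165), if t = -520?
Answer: 9782412155225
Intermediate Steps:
G = 603720 (G = -520*(-1002 - 159) = -520*(-1161) = 603720)
(2806272 - 568187)*(G + 3767165) = (2806272 - 568187)*(603720 + 3767165) = 2238085*4370885 = 9782412155225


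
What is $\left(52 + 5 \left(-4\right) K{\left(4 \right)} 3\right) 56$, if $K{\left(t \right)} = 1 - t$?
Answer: $12992$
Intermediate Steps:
$\left(52 + 5 \left(-4\right) K{\left(4 \right)} 3\right) 56 = \left(52 + 5 \left(-4\right) \left(1 - 4\right) 3\right) 56 = \left(52 - 20 \left(1 - 4\right) 3\right) 56 = \left(52 - 20 \left(\left(-3\right) 3\right)\right) 56 = \left(52 - -180\right) 56 = \left(52 + 180\right) 56 = 232 \cdot 56 = 12992$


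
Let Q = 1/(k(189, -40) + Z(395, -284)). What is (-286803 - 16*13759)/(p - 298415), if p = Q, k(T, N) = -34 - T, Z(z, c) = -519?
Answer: 376154674/221423931 ≈ 1.6988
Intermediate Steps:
Q = -1/742 (Q = 1/((-34 - 1*189) - 519) = 1/((-34 - 189) - 519) = 1/(-223 - 519) = 1/(-742) = -1/742 ≈ -0.0013477)
p = -1/742 ≈ -0.0013477
(-286803 - 16*13759)/(p - 298415) = (-286803 - 16*13759)/(-1/742 - 298415) = (-286803 - 220144)/(-221423931/742) = -506947*(-742/221423931) = 376154674/221423931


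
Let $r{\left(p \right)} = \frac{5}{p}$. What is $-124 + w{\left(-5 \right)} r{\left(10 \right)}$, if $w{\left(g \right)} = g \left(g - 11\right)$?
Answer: $-84$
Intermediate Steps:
$w{\left(g \right)} = g \left(-11 + g\right)$
$-124 + w{\left(-5 \right)} r{\left(10 \right)} = -124 + - 5 \left(-11 - 5\right) \frac{5}{10} = -124 + \left(-5\right) \left(-16\right) 5 \cdot \frac{1}{10} = -124 + 80 \cdot \frac{1}{2} = -124 + 40 = -84$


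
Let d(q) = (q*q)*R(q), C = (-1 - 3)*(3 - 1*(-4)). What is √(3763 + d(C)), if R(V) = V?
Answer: 3*I*√2021 ≈ 134.87*I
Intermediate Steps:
C = -28 (C = -4*(3 + 4) = -4*7 = -28)
d(q) = q³ (d(q) = (q*q)*q = q²*q = q³)
√(3763 + d(C)) = √(3763 + (-28)³) = √(3763 - 21952) = √(-18189) = 3*I*√2021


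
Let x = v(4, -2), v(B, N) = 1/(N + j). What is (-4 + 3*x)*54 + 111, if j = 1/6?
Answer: -2127/11 ≈ -193.36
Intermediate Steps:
j = 1/6 ≈ 0.16667
v(B, N) = 1/(1/6 + N) (v(B, N) = 1/(N + 1/6) = 1/(1/6 + N))
x = -6/11 (x = 6/(1 + 6*(-2)) = 6/(1 - 12) = 6/(-11) = 6*(-1/11) = -6/11 ≈ -0.54545)
(-4 + 3*x)*54 + 111 = (-4 + 3*(-6/11))*54 + 111 = (-4 - 18/11)*54 + 111 = -62/11*54 + 111 = -3348/11 + 111 = -2127/11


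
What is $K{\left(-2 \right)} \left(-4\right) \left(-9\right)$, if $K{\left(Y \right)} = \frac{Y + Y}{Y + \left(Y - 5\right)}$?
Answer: $16$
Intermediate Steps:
$K{\left(Y \right)} = \frac{2 Y}{-5 + 2 Y}$ ($K{\left(Y \right)} = \frac{2 Y}{Y + \left(Y - 5\right)} = \frac{2 Y}{Y + \left(-5 + Y\right)} = \frac{2 Y}{-5 + 2 Y}$)
$K{\left(-2 \right)} \left(-4\right) \left(-9\right) = 2 \left(-2\right) \frac{1}{-5 + 2 \left(-2\right)} \left(-4\right) \left(-9\right) = 2 \left(-2\right) \frac{1}{-5 - 4} \left(-4\right) \left(-9\right) = 2 \left(-2\right) \frac{1}{-9} \left(-4\right) \left(-9\right) = 2 \left(-2\right) \left(- \frac{1}{9}\right) \left(-4\right) \left(-9\right) = \frac{4}{9} \left(-4\right) \left(-9\right) = \left(- \frac{16}{9}\right) \left(-9\right) = 16$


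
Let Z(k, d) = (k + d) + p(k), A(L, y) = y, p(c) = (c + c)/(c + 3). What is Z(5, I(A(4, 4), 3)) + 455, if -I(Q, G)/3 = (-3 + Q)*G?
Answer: 1809/4 ≈ 452.25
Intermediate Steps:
p(c) = 2*c/(3 + c) (p(c) = (2*c)/(3 + c) = 2*c/(3 + c))
I(Q, G) = -3*G*(-3 + Q) (I(Q, G) = -3*(-3 + Q)*G = -3*G*(-3 + Q))
Z(k, d) = d + k + 2*k/(3 + k) (Z(k, d) = (k + d) + 2*k/(3 + k) = (d + k) + 2*k/(3 + k) = d + k + 2*k/(3 + k))
Z(5, I(A(4, 4), 3)) + 455 = (2*5 + (3 + 5)*(3*3*(3 - 1*4) + 5))/(3 + 5) + 455 = (10 + 8*(3*3*(3 - 4) + 5))/8 + 455 = (10 + 8*(3*3*(-1) + 5))/8 + 455 = (10 + 8*(-9 + 5))/8 + 455 = (10 + 8*(-4))/8 + 455 = (10 - 32)/8 + 455 = (⅛)*(-22) + 455 = -11/4 + 455 = 1809/4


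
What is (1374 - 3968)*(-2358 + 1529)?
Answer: 2150426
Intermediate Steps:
(1374 - 3968)*(-2358 + 1529) = -2594*(-829) = 2150426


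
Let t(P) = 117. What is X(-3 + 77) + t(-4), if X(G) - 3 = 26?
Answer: 146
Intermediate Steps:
X(G) = 29 (X(G) = 3 + 26 = 29)
X(-3 + 77) + t(-4) = 29 + 117 = 146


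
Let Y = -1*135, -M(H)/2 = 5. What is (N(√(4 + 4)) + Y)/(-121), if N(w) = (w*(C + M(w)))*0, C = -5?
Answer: 135/121 ≈ 1.1157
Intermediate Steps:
M(H) = -10 (M(H) = -2*5 = -10)
Y = -135
N(w) = 0 (N(w) = (w*(-5 - 10))*0 = (w*(-15))*0 = -15*w*0 = 0)
(N(√(4 + 4)) + Y)/(-121) = (0 - 135)/(-121) = -135*(-1/121) = 135/121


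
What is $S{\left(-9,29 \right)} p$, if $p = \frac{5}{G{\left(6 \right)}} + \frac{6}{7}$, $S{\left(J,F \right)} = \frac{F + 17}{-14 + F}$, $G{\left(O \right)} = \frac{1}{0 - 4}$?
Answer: $- \frac{6164}{105} \approx -58.705$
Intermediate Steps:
$G{\left(O \right)} = - \frac{1}{4}$ ($G{\left(O \right)} = \frac{1}{-4} = - \frac{1}{4}$)
$S{\left(J,F \right)} = \frac{17 + F}{-14 + F}$
$p = - \frac{134}{7}$ ($p = \frac{5}{- \frac{1}{4}} + \frac{6}{7} = 5 \left(-4\right) + 6 \cdot \frac{1}{7} = -20 + \frac{6}{7} = - \frac{134}{7} \approx -19.143$)
$S{\left(-9,29 \right)} p = \frac{17 + 29}{-14 + 29} \left(- \frac{134}{7}\right) = \frac{1}{15} \cdot 46 \left(- \frac{134}{7}\right) = \frac{46}{15} \left(- \frac{134}{7}\right) = - \frac{6164}{105}$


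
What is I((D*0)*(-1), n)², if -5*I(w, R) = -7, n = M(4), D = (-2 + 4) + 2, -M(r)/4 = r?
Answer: 49/25 ≈ 1.9600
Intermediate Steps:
M(r) = -4*r
D = 4 (D = 2 + 2 = 4)
n = -16 (n = -4*4 = -16)
I(w, R) = 7/5 (I(w, R) = -⅕*(-7) = 7/5)
I((D*0)*(-1), n)² = (7/5)² = 49/25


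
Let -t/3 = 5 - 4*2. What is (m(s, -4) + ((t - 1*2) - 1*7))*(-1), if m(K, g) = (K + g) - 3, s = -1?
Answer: 8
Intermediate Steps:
t = 9 (t = -3*(5 - 4*2) = -3*(5 - 8) = -3*(-3) = 9)
m(K, g) = -3 + K + g
(m(s, -4) + ((t - 1*2) - 1*7))*(-1) = ((-3 - 1 - 4) + ((9 - 1*2) - 1*7))*(-1) = (-8 + ((9 - 2) - 7))*(-1) = (-8 + (7 - 7))*(-1) = (-8 + 0)*(-1) = -8*(-1) = 8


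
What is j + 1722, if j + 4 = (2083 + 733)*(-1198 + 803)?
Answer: -1110602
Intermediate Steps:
j = -1112324 (j = -4 + (2083 + 733)*(-1198 + 803) = -4 + 2816*(-395) = -4 - 1112320 = -1112324)
j + 1722 = -1112324 + 1722 = -1110602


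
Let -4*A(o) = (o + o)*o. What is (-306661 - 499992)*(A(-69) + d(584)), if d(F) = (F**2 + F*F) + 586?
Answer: -1097560304655/2 ≈ -5.4878e+11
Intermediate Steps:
d(F) = 586 + 2*F**2 (d(F) = (F**2 + F**2) + 586 = 2*F**2 + 586 = 586 + 2*F**2)
A(o) = -o**2/2 (A(o) = -(o + o)*o/4 = -2*o*o/4 = -o**2/2)
(-306661 - 499992)*(A(-69) + d(584)) = (-306661 - 499992)*(-1/2*(-69)**2 + (586 + 2*584**2)) = -806653*(-1/2*4761 + (586 + 2*341056)) = -806653*(-4761/2 + (586 + 682112)) = -806653*(-4761/2 + 682698) = -806653*1360635/2 = -1097560304655/2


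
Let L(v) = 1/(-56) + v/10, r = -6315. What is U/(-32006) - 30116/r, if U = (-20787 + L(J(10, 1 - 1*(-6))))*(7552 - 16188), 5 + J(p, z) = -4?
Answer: -3171652577669/565930092 ≈ -5604.3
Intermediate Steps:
J(p, z) = -9 (J(p, z) = -5 - 4 = -9)
L(v) = -1/56 + v/10 (L(v) = 1*(-1/56) + v*(⅒) = -1/56 + v/10)
U = 12566712103/70 (U = (-20787 + (-1/56 + (⅒)*(-9)))*(7552 - 16188) = (-20787 + (-1/56 - 9/10))*(-8636) = (-20787 - 257/280)*(-8636) = -5820617/280*(-8636) = 12566712103/70 ≈ 1.7952e+8)
U/(-32006) - 30116/r = (12566712103/70)/(-32006) - 30116/(-6315) = (12566712103/70)*(-1/32006) - 30116*(-1/6315) = -12566712103/2240420 + 30116/6315 = -3171652577669/565930092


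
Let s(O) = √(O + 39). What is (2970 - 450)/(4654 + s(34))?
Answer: 1303120/2406627 - 280*√73/2406627 ≈ 0.54048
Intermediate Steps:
s(O) = √(39 + O)
(2970 - 450)/(4654 + s(34)) = (2970 - 450)/(4654 + √(39 + 34)) = 2520/(4654 + √73)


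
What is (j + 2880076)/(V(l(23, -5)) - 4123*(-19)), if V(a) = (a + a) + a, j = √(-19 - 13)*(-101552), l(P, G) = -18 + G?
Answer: 720019/19567 - 101552*I*√2/19567 ≈ 36.798 - 7.3397*I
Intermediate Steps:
j = -406208*I*√2 (j = √(-32)*(-101552) = (4*I*√2)*(-101552) = -406208*I*√2 ≈ -5.7447e+5*I)
V(a) = 3*a (V(a) = 2*a + a = 3*a)
(j + 2880076)/(V(l(23, -5)) - 4123*(-19)) = (-406208*I*√2 + 2880076)/(3*(-18 - 5) - 4123*(-19)) = (2880076 - 406208*I*√2)/(3*(-23) + 78337) = (2880076 - 406208*I*√2)/(-69 + 78337) = (2880076 - 406208*I*√2)/78268 = (2880076 - 406208*I*√2)*(1/78268) = 720019/19567 - 101552*I*√2/19567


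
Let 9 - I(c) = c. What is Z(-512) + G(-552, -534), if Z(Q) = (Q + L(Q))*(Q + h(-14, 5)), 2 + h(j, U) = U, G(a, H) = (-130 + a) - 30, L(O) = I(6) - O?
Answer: -2239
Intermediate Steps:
I(c) = 9 - c
L(O) = 3 - O (L(O) = (9 - 1*6) - O = (9 - 6) - O = 3 - O)
G(a, H) = -160 + a
h(j, U) = -2 + U
Z(Q) = 9 + 3*Q (Z(Q) = (Q + (3 - Q))*(Q + (-2 + 5)) = 3*(Q + 3) = 3*(3 + Q) = 9 + 3*Q)
Z(-512) + G(-552, -534) = (9 + 3*(-512)) + (-160 - 552) = (9 - 1536) - 712 = -1527 - 712 = -2239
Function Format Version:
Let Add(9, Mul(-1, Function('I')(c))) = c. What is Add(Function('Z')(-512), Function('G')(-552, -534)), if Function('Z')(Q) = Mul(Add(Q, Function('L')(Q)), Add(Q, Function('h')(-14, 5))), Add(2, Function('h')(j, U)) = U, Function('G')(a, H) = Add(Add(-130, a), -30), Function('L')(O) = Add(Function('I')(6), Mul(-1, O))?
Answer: -2239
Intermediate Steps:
Function('I')(c) = Add(9, Mul(-1, c))
Function('L')(O) = Add(3, Mul(-1, O)) (Function('L')(O) = Add(Add(9, Mul(-1, 6)), Mul(-1, O)) = Add(Add(9, -6), Mul(-1, O)) = Add(3, Mul(-1, O)))
Function('G')(a, H) = Add(-160, a)
Function('h')(j, U) = Add(-2, U)
Function('Z')(Q) = Add(9, Mul(3, Q)) (Function('Z')(Q) = Mul(Add(Q, Add(3, Mul(-1, Q))), Add(Q, Add(-2, 5))) = Mul(3, Add(Q, 3)) = Mul(3, Add(3, Q)) = Add(9, Mul(3, Q)))
Add(Function('Z')(-512), Function('G')(-552, -534)) = Add(Add(9, Mul(3, -512)), Add(-160, -552)) = Add(Add(9, -1536), -712) = Add(-1527, -712) = -2239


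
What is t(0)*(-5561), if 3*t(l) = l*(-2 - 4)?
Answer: 0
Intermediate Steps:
t(l) = -2*l (t(l) = (l*(-2 - 4))/3 = (l*(-6))/3 = (-6*l)/3 = -2*l)
t(0)*(-5561) = -2*0*(-5561) = 0*(-5561) = 0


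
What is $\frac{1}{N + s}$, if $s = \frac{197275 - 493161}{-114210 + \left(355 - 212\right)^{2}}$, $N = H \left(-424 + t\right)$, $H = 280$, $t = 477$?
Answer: $\frac{93761}{1391709126} \approx 6.7371 \cdot 10^{-5}$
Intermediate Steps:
$N = 14840$ ($N = 280 \left(-424 + 477\right) = 280 \cdot 53 = 14840$)
$s = \frac{295886}{93761}$ ($s = - \frac{295886}{-114210 + 143^{2}} = - \frac{295886}{-114210 + 20449} = - \frac{295886}{-93761} = \left(-295886\right) \left(- \frac{1}{93761}\right) = \frac{295886}{93761} \approx 3.1557$)
$\frac{1}{N + s} = \frac{1}{14840 + \frac{295886}{93761}} = \frac{1}{\frac{1391709126}{93761}} = \frac{93761}{1391709126}$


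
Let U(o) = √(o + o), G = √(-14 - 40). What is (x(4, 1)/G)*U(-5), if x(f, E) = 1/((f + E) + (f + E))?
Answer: √15/90 ≈ 0.043033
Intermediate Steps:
x(f, E) = 1/(2*E + 2*f) (x(f, E) = 1/((E + f) + (E + f)) = 1/(2*E + 2*f))
G = 3*I*√6 (G = √(-54) = 3*I*√6 ≈ 7.3485*I)
U(o) = √2*√o (U(o) = √(2*o) = √2*√o)
(x(4, 1)/G)*U(-5) = ((1/(2*(1 + 4)))/((3*I*√6)))*(√2*√(-5)) = ((-I*√6/18)*((½)/5))*(√2*(I*√5)) = ((-I*√6/18)*((½)*(⅕)))*(I*√10) = (-I*√6/18*(⅒))*(I*√10) = (-I*√6/180)*(I*√10) = √15/90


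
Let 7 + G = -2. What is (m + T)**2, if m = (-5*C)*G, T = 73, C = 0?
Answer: 5329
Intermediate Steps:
G = -9 (G = -7 - 2 = -9)
m = 0 (m = -5*0*(-9) = 0*(-9) = 0)
(m + T)**2 = (0 + 73)**2 = 73**2 = 5329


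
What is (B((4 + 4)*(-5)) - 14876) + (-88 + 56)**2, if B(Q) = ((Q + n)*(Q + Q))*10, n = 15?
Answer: 6148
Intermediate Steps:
B(Q) = 20*Q*(15 + Q) (B(Q) = ((Q + 15)*(Q + Q))*10 = ((15 + Q)*(2*Q))*10 = (2*Q*(15 + Q))*10 = 20*Q*(15 + Q))
(B((4 + 4)*(-5)) - 14876) + (-88 + 56)**2 = (20*((4 + 4)*(-5))*(15 + (4 + 4)*(-5)) - 14876) + (-88 + 56)**2 = (20*(8*(-5))*(15 + 8*(-5)) - 14876) + (-32)**2 = (20*(-40)*(15 - 40) - 14876) + 1024 = (20*(-40)*(-25) - 14876) + 1024 = (20000 - 14876) + 1024 = 5124 + 1024 = 6148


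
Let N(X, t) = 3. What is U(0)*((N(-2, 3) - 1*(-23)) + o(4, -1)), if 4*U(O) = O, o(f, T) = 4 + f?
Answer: 0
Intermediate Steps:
U(O) = O/4
U(0)*((N(-2, 3) - 1*(-23)) + o(4, -1)) = ((¼)*0)*((3 - 1*(-23)) + (4 + 4)) = 0*((3 + 23) + 8) = 0*(26 + 8) = 0*34 = 0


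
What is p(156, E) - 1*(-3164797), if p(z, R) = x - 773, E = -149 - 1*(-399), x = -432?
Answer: 3163592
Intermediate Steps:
E = 250 (E = -149 + 399 = 250)
p(z, R) = -1205 (p(z, R) = -432 - 773 = -1205)
p(156, E) - 1*(-3164797) = -1205 - 1*(-3164797) = -1205 + 3164797 = 3163592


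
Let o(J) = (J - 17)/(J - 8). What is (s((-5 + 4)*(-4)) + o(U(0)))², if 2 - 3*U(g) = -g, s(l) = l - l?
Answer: 2401/484 ≈ 4.9607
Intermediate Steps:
s(l) = 0
U(g) = ⅔ + g/3 (U(g) = ⅔ - (-1)*g/3 = ⅔ + g/3)
o(J) = (-17 + J)/(-8 + J)
(s((-5 + 4)*(-4)) + o(U(0)))² = (0 + (-17 + (⅔ + (⅓)*0))/(-8 + (⅔ + (⅓)*0)))² = (0 + (-17 + (⅔ + 0))/(-8 + (⅔ + 0)))² = (0 + (-17 + ⅔)/(-8 + ⅔))² = (0 - 49/3/(-22/3))² = (0 - 3/22*(-49/3))² = (0 + 49/22)² = (49/22)² = 2401/484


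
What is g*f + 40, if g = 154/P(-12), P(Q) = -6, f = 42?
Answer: -1038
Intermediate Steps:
g = -77/3 (g = 154/(-6) = 154*(-⅙) = -77/3 ≈ -25.667)
g*f + 40 = -77/3*42 + 40 = -1078 + 40 = -1038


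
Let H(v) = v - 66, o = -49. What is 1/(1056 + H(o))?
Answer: 1/941 ≈ 0.0010627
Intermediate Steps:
H(v) = -66 + v
1/(1056 + H(o)) = 1/(1056 + (-66 - 49)) = 1/(1056 - 115) = 1/941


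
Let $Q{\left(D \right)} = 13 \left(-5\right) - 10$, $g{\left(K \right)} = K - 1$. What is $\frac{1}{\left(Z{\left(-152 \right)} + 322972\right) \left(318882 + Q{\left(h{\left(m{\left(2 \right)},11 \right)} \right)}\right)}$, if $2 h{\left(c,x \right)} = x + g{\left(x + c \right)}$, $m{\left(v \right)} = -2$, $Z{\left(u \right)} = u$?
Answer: $\frac{1}{102917275740} \approx 9.7165 \cdot 10^{-12}$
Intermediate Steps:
$g{\left(K \right)} = -1 + K$
$h{\left(c,x \right)} = - \frac{1}{2} + x + \frac{c}{2}$ ($h{\left(c,x \right)} = \frac{x - \left(1 - c - x\right)}{2} = \frac{x + \left(-1 + c + x\right)}{2} = \frac{-1 + c + 2 x}{2} = - \frac{1}{2} + x + \frac{c}{2}$)
$Q{\left(D \right)} = -75$ ($Q{\left(D \right)} = -65 - 10 = -75$)
$\frac{1}{\left(Z{\left(-152 \right)} + 322972\right) \left(318882 + Q{\left(h{\left(m{\left(2 \right)},11 \right)} \right)}\right)} = \frac{1}{\left(-152 + 322972\right) \left(318882 - 75\right)} = \frac{1}{322820 \cdot 318807} = \frac{1}{102917275740}$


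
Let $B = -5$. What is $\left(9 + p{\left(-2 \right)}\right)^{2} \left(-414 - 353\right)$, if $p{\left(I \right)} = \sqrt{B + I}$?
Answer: $-56758 - 13806 i \sqrt{7} \approx -56758.0 - 36527.0 i$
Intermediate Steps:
$p{\left(I \right)} = \sqrt{-5 + I}$
$\left(9 + p{\left(-2 \right)}\right)^{2} \left(-414 - 353\right) = \left(9 + \sqrt{-5 - 2}\right)^{2} \left(-414 - 353\right) = \left(9 + \sqrt{-7}\right)^{2} \left(-767\right) = \left(9 + i \sqrt{7}\right)^{2} \left(-767\right) = - 767 \left(9 + i \sqrt{7}\right)^{2}$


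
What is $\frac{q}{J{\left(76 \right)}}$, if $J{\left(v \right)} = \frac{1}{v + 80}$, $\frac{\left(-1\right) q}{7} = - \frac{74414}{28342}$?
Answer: $\frac{40630044}{14171} \approx 2867.1$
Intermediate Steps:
$q = \frac{260449}{14171}$ ($q = - 7 \left(- \frac{74414}{28342}\right) = - 7 \left(\left(-74414\right) \frac{1}{28342}\right) = \left(-7\right) \left(- \frac{37207}{14171}\right) = \frac{260449}{14171} \approx 18.379$)
$J{\left(v \right)} = \frac{1}{80 + v}$
$\frac{q}{J{\left(76 \right)}} = \frac{260449}{14171 \frac{1}{80 + 76}} = \frac{260449}{14171 \cdot \frac{1}{156}} = \frac{260449 \frac{1}{\frac{1}{156}}}{14171} = \frac{260449}{14171} \cdot 156 = \frac{40630044}{14171}$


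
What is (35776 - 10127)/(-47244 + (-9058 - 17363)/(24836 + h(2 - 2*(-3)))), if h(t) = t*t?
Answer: -212886700/392134007 ≈ -0.54289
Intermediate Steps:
h(t) = t²
(35776 - 10127)/(-47244 + (-9058 - 17363)/(24836 + h(2 - 2*(-3)))) = (35776 - 10127)/(-47244 + (-9058 - 17363)/(24836 + (2 - 2*(-3))²)) = 25649/(-47244 - 26421/(24836 + (2 + 6)²)) = 25649/(-47244 - 26421/(24836 + 8²)) = 25649/(-47244 - 26421/(24836 + 64)) = 25649/(-47244 - 26421/24900) = 25649/(-47244 - 26421*1/24900) = 25649/(-47244 - 8807/8300) = 25649/(-392134007/8300) = 25649*(-8300/392134007) = -212886700/392134007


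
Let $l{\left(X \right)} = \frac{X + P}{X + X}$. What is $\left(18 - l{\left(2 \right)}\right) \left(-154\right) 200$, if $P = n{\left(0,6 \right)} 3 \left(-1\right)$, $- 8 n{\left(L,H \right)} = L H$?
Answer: $-539000$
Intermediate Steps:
$n{\left(L,H \right)} = - \frac{H L}{8}$ ($n{\left(L,H \right)} = - \frac{L H}{8} = - \frac{H L}{8}$)
$P = 0$ ($P = \left(- \frac{1}{8}\right) 6 \cdot 0 \cdot 3 \left(-1\right) = 0 \cdot 3 \left(-1\right) = 0 \left(-1\right) = 0$)
$l{\left(X \right)} = \frac{1}{2}$ ($l{\left(X \right)} = \frac{X + 0}{X + X} = \frac{X}{2 X} = X \frac{1}{2 X} = \frac{1}{2}$)
$\left(18 - l{\left(2 \right)}\right) \left(-154\right) 200 = \left(18 - \frac{1}{2}\right) \left(-154\right) 200 = \frac{35}{2} \left(-154\right) 200 = \left(-2695\right) 200 = -539000$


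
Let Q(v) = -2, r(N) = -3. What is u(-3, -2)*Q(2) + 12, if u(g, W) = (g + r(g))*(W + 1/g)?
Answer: -16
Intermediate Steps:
u(g, W) = (-3 + g)*(W + 1/g) (u(g, W) = (g - 3)*(W + 1/g) = (-3 + g)*(W + 1/g))
u(-3, -2)*Q(2) + 12 = (1 - 3*(-2) - 3/(-3) - 2*(-3))*(-2) + 12 = (1 + 6 - 3*(-1/3) + 6)*(-2) + 12 = (1 + 6 + 1 + 6)*(-2) + 12 = 14*(-2) + 12 = -28 + 12 = -16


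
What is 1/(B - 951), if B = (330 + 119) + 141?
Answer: -1/361 ≈ -0.0027701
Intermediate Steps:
B = 590 (B = 449 + 141 = 590)
1/(B - 951) = 1/(590 - 951) = 1/(-361) = -1/361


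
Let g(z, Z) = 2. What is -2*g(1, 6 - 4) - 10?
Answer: -14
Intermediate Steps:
-2*g(1, 6 - 4) - 10 = -2*2 - 10 = -4 - 10 = -14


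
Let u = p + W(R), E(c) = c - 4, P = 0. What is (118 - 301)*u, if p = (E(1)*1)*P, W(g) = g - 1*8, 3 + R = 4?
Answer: 1281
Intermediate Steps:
R = 1 (R = -3 + 4 = 1)
E(c) = -4 + c
W(g) = -8 + g (W(g) = g - 8 = -8 + g)
p = 0 (p = ((-4 + 1)*1)*0 = -3*1*0 = -3*0 = 0)
u = -7 (u = 0 + (-8 + 1) = 0 - 7 = -7)
(118 - 301)*u = (118 - 301)*(-7) = -183*(-7) = 1281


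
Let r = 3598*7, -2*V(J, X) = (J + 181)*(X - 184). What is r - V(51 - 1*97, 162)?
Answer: 23701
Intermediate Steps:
V(J, X) = -(-184 + X)*(181 + J)/2 (V(J, X) = -(J + 181)*(X - 184)/2 = -(181 + J)*(-184 + X)/2 = -(-184 + X)*(181 + J)/2)
r = 25186
r - V(51 - 1*97, 162) = 25186 - (16652 + 92*(51 - 1*97) - 181/2*162 - ½*(51 - 1*97)*162) = 25186 - (16652 + 92*(51 - 97) - 14661 - ½*(51 - 97)*162) = 25186 - (16652 + 92*(-46) - 14661 - ½*(-46)*162) = 25186 - (16652 - 4232 - 14661 + 3726) = 25186 - 1*1485 = 25186 - 1485 = 23701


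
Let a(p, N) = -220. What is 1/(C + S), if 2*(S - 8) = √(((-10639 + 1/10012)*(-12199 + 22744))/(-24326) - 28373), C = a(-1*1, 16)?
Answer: -206532021376/49571858132373 - 4*I*√352362966529515753458/49571858132373 ≈ -0.0041663 - 0.0015147*I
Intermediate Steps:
C = -220
S = 8 + I*√352362966529515753458/243551912 (S = 8 + √(((-10639 + 1/10012)*(-12199 + 22744))/(-24326) - 28373)/2 = 8 + √(((-10639 + 1/10012)*10545)*(-1/24326) - 28373)/2 = 8 + √(-106517667/10012*10545*(-1/24326) - 28373)/2 = 8 + √(-1123228798515/10012*(-1/24326) - 28373)/2 = 8 + √(1123228798515/243551912 - 28373)/2 = 8 + √(-5787069600661/243551912)/2 = 8 + (I*√352362966529515753458/121775956)/2 = 8 + I*√352362966529515753458/243551912 ≈ 8.0 + 77.073*I)
1/(C + S) = 1/(-220 + (8 + I*√352362966529515753458/243551912)) = 1/(-212 + I*√352362966529515753458/243551912)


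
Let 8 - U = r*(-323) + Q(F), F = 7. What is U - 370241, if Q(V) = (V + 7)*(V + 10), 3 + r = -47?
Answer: -386621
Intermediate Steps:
r = -50 (r = -3 - 47 = -50)
Q(V) = (7 + V)*(10 + V)
U = -16380 (U = 8 - (-50*(-323) + (70 + 7² + 17*7)) = 8 - (16150 + (70 + 49 + 119)) = 8 - (16150 + 238) = 8 - 1*16388 = 8 - 16388 = -16380)
U - 370241 = -16380 - 370241 = -386621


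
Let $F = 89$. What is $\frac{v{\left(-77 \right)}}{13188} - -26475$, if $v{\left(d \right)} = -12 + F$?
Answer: $\frac{49878911}{1884} \approx 26475.0$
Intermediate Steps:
$v{\left(d \right)} = 77$ ($v{\left(d \right)} = -12 + 89 = 77$)
$\frac{v{\left(-77 \right)}}{13188} - -26475 = \frac{77}{13188} - -26475 = 77 \cdot \frac{1}{13188} + 26475 = \frac{11}{1884} + 26475 = \frac{49878911}{1884}$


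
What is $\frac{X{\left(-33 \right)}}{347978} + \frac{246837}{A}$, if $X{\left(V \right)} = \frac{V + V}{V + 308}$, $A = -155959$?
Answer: $- \frac{1073673537702}{678378761275} \approx -1.5827$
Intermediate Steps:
$X{\left(V \right)} = \frac{2 V}{308 + V}$
$\frac{X{\left(-33 \right)}}{347978} + \frac{246837}{A} = \frac{2 \left(-33\right) \frac{1}{308 - 33}}{347978} + \frac{246837}{-155959} = 2 \left(-33\right) \frac{1}{275} \cdot \frac{1}{347978} + 246837 \left(- \frac{1}{155959}\right) = 2 \left(-33\right) \frac{1}{275} \cdot \frac{1}{347978} - \frac{246837}{155959} = \left(- \frac{6}{25}\right) \frac{1}{347978} - \frac{246837}{155959} = - \frac{3}{4349725} - \frac{246837}{155959} = - \frac{1073673537702}{678378761275}$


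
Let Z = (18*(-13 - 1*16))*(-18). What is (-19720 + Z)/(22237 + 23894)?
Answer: -10324/46131 ≈ -0.22380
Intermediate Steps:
Z = 9396 (Z = (18*(-13 - 16))*(-18) = (18*(-29))*(-18) = -522*(-18) = 9396)
(-19720 + Z)/(22237 + 23894) = (-19720 + 9396)/(22237 + 23894) = -10324/46131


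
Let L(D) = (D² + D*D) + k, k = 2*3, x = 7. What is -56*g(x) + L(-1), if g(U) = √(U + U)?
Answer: 8 - 56*√14 ≈ -201.53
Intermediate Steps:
k = 6
g(U) = √2*√U (g(U) = √(2*U) = √2*√U)
L(D) = 6 + 2*D² (L(D) = (D² + D*D) + 6 = (D² + D²) + 6 = 2*D² + 6 = 6 + 2*D²)
-56*g(x) + L(-1) = -56*√2*√7 + (6 + 2*(-1)²) = -56*√14 + (6 + 2*1) = -56*√14 + (6 + 2) = -56*√14 + 8 = 8 - 56*√14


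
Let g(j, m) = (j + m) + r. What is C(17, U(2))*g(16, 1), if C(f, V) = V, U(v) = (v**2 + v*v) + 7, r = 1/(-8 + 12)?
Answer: 1035/4 ≈ 258.75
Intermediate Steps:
r = 1/4 ≈ 0.25000
g(j, m) = 1/4 + j + m (g(j, m) = (j + m) + 1/4 = 1/4 + j + m)
U(v) = 7 + 2*v**2 (U(v) = (v**2 + v**2) + 7 = 2*v**2 + 7 = 7 + 2*v**2)
C(17, U(2))*g(16, 1) = (7 + 2*2**2)*(1/4 + 16 + 1) = (7 + 2*4)*(69/4) = (7 + 8)*(69/4) = 15*(69/4) = 1035/4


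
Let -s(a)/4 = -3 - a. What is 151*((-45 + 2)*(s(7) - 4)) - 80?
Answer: -233828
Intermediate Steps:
s(a) = 12 + 4*a (s(a) = -4*(-3 - a) = 12 + 4*a)
151*((-45 + 2)*(s(7) - 4)) - 80 = 151*((-45 + 2)*((12 + 4*7) - 4)) - 80 = 151*(-43*((12 + 28) - 4)) - 80 = 151*(-43*(40 - 4)) - 80 = 151*(-43*36) - 80 = 151*(-1548) - 80 = -233748 - 80 = -233828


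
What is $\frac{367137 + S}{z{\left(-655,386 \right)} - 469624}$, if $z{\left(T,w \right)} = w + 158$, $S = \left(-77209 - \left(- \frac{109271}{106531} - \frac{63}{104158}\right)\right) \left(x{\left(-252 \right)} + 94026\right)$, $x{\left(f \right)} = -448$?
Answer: $\frac{20041143089918085133}{1301234475158460} \approx 15402.0$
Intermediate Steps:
$S = - \frac{40084323066173282279}{5548027949}$ ($S = \left(-77209 - \left(- \frac{109271}{106531} - \frac{63}{104158}\right)\right) \left(-448 + 94026\right) = \left(-77209 - - \frac{11388160271}{11096055898}\right) 93578 = \left(-77209 + \left(\frac{109271}{106531} + \frac{63}{104158}\right)\right) 93578 = \left(-77209 + \frac{11388160271}{11096055898}\right) 93578 = \left(- \frac{856703991668411}{11096055898}\right) 93578 = - \frac{40084323066173282279}{5548027949} \approx -7.225 \cdot 10^{9}$)
$z{\left(T,w \right)} = 158 + w$
$\frac{367137 + S}{z{\left(-655,386 \right)} - 469624} = \frac{367137 - \frac{40084323066173282279}{5548027949}}{\left(158 + 386\right) - 469624} = - \frac{40082286179836170266}{5548027949 \left(544 - 469624\right)} = - \frac{40082286179836170266}{5548027949 \left(-469080\right)} = \left(- \frac{40082286179836170266}{5548027949}\right) \left(- \frac{1}{469080}\right) = \frac{20041143089918085133}{1301234475158460}$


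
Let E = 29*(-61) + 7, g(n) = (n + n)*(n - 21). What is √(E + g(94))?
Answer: √11962 ≈ 109.37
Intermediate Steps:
g(n) = 2*n*(-21 + n) (g(n) = (2*n)*(-21 + n) = 2*n*(-21 + n))
E = -1762 (E = -1769 + 7 = -1762)
√(E + g(94)) = √(-1762 + 2*94*(-21 + 94)) = √(-1762 + 2*94*73) = √(-1762 + 13724) = √11962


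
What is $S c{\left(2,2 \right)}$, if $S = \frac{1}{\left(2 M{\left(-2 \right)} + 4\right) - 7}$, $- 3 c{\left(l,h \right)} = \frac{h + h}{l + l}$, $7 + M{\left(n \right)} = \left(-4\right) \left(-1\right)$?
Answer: $\frac{1}{27} \approx 0.037037$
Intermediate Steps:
$M{\left(n \right)} = -3$ ($M{\left(n \right)} = -7 - -4 = -7 + 4 = -3$)
$c{\left(l,h \right)} = - \frac{h}{3 l}$ ($c{\left(l,h \right)} = - \frac{\left(h + h\right) \frac{1}{l + l}}{3} = - \frac{2 h \frac{1}{2 l}}{3} = - \frac{h \frac{1}{l}}{3} = - \frac{h}{3 l}$)
$S = - \frac{1}{9}$ ($S = \frac{1}{\left(2 \left(-3\right) + 4\right) - 7} = \frac{1}{\left(-6 + 4\right) - 7} = \frac{1}{-2 - 7} = \frac{1}{-9} = - \frac{1}{9} \approx -0.11111$)
$S c{\left(2,2 \right)} = - \frac{\left(- \frac{1}{3}\right) 2 \cdot \frac{1}{2}}{9} = \left(- \frac{1}{9}\right) \left(- \frac{1}{3}\right) = \frac{1}{27}$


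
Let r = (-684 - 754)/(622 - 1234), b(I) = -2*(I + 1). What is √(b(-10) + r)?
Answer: √211718/102 ≈ 4.5111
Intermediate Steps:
b(I) = -2 - 2*I (b(I) = -2*(1 + I) = -2 - 2*I)
r = 719/306 (r = -1438/(-612) = -1438*(-1/612) = 719/306 ≈ 2.3497)
√(b(-10) + r) = √((-2 - 2*(-10)) + 719/306) = √((-2 + 20) + 719/306) = √(18 + 719/306) = √(6227/306) = √211718/102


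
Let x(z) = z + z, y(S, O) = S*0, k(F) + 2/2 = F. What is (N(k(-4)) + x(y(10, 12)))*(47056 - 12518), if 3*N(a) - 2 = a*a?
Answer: 310842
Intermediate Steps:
k(F) = -1 + F
N(a) = ⅔ + a²/3 (N(a) = ⅔ + (a*a)/3 = ⅔ + a²/3)
y(S, O) = 0
x(z) = 2*z
(N(k(-4)) + x(y(10, 12)))*(47056 - 12518) = ((⅔ + (-1 - 4)²/3) + 2*0)*(47056 - 12518) = ((⅔ + (⅓)*(-5)²) + 0)*34538 = ((⅔ + (⅓)*25) + 0)*34538 = ((⅔ + 25/3) + 0)*34538 = (9 + 0)*34538 = 9*34538 = 310842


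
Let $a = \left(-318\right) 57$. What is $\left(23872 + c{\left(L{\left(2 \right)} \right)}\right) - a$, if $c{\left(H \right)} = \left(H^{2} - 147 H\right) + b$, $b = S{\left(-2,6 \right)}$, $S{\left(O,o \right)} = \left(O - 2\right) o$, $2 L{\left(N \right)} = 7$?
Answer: $\frac{165887}{4} \approx 41472.0$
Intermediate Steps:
$L{\left(N \right)} = \frac{7}{2}$ ($L{\left(N \right)} = \frac{1}{2} \cdot 7 = \frac{7}{2}$)
$S{\left(O,o \right)} = o \left(-2 + O\right)$ ($S{\left(O,o \right)} = \left(-2 + O\right) o = o \left(-2 + O\right)$)
$a = -18126$
$b = -24$ ($b = 6 \left(-2 - 2\right) = 6 \left(-4\right) = -24$)
$c{\left(H \right)} = -24 + H^{2} - 147 H$ ($c{\left(H \right)} = \left(H^{2} - 147 H\right) - 24 = -24 + H^{2} - 147 H$)
$\left(23872 + c{\left(L{\left(2 \right)} \right)}\right) - a = \left(23872 - \left(\frac{1077}{2} - \frac{49}{4}\right)\right) - -18126 = \left(23872 - \frac{2105}{4}\right) + 18126 = \frac{93383}{4} + 18126 = \frac{165887}{4}$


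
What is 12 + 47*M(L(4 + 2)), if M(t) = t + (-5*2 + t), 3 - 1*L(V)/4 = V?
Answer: -1586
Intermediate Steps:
L(V) = 12 - 4*V
M(t) = -10 + 2*t (M(t) = t + (-10 + t) = -10 + 2*t)
12 + 47*M(L(4 + 2)) = 12 + 47*(-10 + 2*(12 - 4*(4 + 2))) = 12 + 47*(-10 + 2*(12 - 4*6)) = 12 + 47*(-10 + 2*(12 - 24)) = 12 + 47*(-10 + 2*(-12)) = 12 + 47*(-10 - 24) = 12 + 47*(-34) = 12 - 1598 = -1586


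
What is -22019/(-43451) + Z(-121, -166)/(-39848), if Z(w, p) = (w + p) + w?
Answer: 6581920/12731143 ≈ 0.51699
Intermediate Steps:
Z(w, p) = p + 2*w (Z(w, p) = (p + w) + w = p + 2*w)
-22019/(-43451) + Z(-121, -166)/(-39848) = -22019/(-43451) + (-166 + 2*(-121))/(-39848) = -22019*(-1/43451) + (-166 - 242)*(-1/39848) = 22019/43451 - 408*(-1/39848) = 22019/43451 + 3/293 = 6581920/12731143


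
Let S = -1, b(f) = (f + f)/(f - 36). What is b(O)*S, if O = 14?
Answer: 14/11 ≈ 1.2727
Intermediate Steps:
b(f) = 2*f/(-36 + f) (b(f) = (2*f)/(-36 + f) = 2*f/(-36 + f))
b(O)*S = (2*14/(-36 + 14))*(-1) = (2*14/(-22))*(-1) = (2*14*(-1/22))*(-1) = -14/11*(-1) = 14/11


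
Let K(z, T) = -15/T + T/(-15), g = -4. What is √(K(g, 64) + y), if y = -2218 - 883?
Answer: I*√44719215/120 ≈ 55.727*I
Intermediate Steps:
y = -3101
K(z, T) = -15/T - T/15 (K(z, T) = -15/T + T*(-1/15) = -15/T - T/15)
√(K(g, 64) + y) = √((-15/64 - 1/15*64) - 3101) = √((-15*1/64 - 64/15) - 3101) = √((-15/64 - 64/15) - 3101) = √(-4321/960 - 3101) = √(-2981281/960) = I*√44719215/120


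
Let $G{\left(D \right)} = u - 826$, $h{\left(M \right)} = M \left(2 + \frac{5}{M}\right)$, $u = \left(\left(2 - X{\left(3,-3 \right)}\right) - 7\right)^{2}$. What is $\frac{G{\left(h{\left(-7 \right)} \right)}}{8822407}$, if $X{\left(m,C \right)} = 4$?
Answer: $- \frac{745}{8822407} \approx -8.4444 \cdot 10^{-5}$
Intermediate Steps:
$u = 81$ ($u = \left(\left(2 - 4\right) - 7\right)^{2} = \left(-2 - 7\right)^{2} = \left(-9\right)^{2} = 81$)
$G{\left(D \right)} = -745$ ($G{\left(D \right)} = 81 - 826 = -745$)
$\frac{G{\left(h{\left(-7 \right)} \right)}}{8822407} = - \frac{745}{8822407}$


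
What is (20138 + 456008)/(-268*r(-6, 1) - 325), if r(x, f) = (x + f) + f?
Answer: 476146/747 ≈ 637.41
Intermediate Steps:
r(x, f) = x + 2*f (r(x, f) = (f + x) + f = x + 2*f)
(20138 + 456008)/(-268*r(-6, 1) - 325) = (20138 + 456008)/(-268*(-6 + 2*1) - 325) = 476146/(-268*(-6 + 2) - 325) = 476146/(-268*(-4) - 325) = 476146/(1072 - 325) = 476146/747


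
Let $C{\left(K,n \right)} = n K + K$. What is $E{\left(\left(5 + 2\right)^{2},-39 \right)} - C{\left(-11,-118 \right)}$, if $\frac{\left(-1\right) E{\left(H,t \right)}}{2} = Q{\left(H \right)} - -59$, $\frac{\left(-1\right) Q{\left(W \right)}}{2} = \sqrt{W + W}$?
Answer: $-1405 + 28 \sqrt{2} \approx -1365.4$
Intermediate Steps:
$C{\left(K,n \right)} = K + K n$ ($C{\left(K,n \right)} = K n + K = K + K n$)
$Q{\left(W \right)} = - 2 \sqrt{2} \sqrt{W}$ ($Q{\left(W \right)} = - 2 \sqrt{W + W} = - 2 \sqrt{2 W} = - 2 \sqrt{2} \sqrt{W}$)
$E{\left(H,t \right)} = -118 + 4 \sqrt{2} \sqrt{H}$ ($E{\left(H,t \right)} = - 2 \left(- 2 \sqrt{2} \sqrt{H} - -59\right) = - 2 \left(- 2 \sqrt{2} \sqrt{H} + 59\right) = - 2 \left(59 - 2 \sqrt{2} \sqrt{H}\right) = -118 + 4 \sqrt{2} \sqrt{H}$)
$E{\left(\left(5 + 2\right)^{2},-39 \right)} - C{\left(-11,-118 \right)} = \left(-118 + 4 \sqrt{2} \sqrt{\left(5 + 2\right)^{2}}\right) - - 11 \left(1 - 118\right) = \left(-118 + 4 \sqrt{2} \sqrt{7^{2}}\right) - \left(-11\right) \left(-117\right) = \left(-118 + 4 \sqrt{2} \sqrt{49}\right) - 1287 = \left(-118 + 4 \sqrt{2} \cdot 7\right) - 1287 = \left(-118 + 28 \sqrt{2}\right) - 1287 = -1405 + 28 \sqrt{2}$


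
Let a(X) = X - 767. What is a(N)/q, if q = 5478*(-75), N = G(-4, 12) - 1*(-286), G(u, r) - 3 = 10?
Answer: 26/22825 ≈ 0.0011391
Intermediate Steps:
G(u, r) = 13 (G(u, r) = 3 + 10 = 13)
N = 299 (N = 13 - 1*(-286) = 13 + 286 = 299)
a(X) = -767 + X
q = -410850
a(N)/q = (-767 + 299)/(-410850) = -468*(-1/410850) = 26/22825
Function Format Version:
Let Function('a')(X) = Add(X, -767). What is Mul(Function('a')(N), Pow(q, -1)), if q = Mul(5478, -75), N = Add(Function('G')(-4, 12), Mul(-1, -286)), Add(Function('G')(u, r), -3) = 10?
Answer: Rational(26, 22825) ≈ 0.0011391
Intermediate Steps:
Function('G')(u, r) = 13 (Function('G')(u, r) = Add(3, 10) = 13)
N = 299 (N = Add(13, Mul(-1, -286)) = Add(13, 286) = 299)
Function('a')(X) = Add(-767, X)
q = -410850
Mul(Function('a')(N), Pow(q, -1)) = Mul(Add(-767, 299), Pow(-410850, -1)) = Mul(-468, Rational(-1, 410850)) = Rational(26, 22825)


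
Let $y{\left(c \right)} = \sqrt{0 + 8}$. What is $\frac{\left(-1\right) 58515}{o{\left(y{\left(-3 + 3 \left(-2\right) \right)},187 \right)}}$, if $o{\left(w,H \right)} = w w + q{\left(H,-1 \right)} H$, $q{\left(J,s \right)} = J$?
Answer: $- \frac{19505}{11659} \approx -1.673$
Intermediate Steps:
$y{\left(c \right)} = 2 \sqrt{2}$ ($y{\left(c \right)} = \sqrt{8} = 2 \sqrt{2}$)
$o{\left(w,H \right)} = H^{2} + w^{2}$ ($o{\left(w,H \right)} = w w + H H = w^{2} + H^{2} = H^{2} + w^{2}$)
$\frac{\left(-1\right) 58515}{o{\left(y{\left(-3 + 3 \left(-2\right) \right)},187 \right)}} = \frac{\left(-1\right) 58515}{187^{2} + \left(2 \sqrt{2}\right)^{2}} = - \frac{58515}{34969 + 8} = - \frac{58515}{34977} = \left(-58515\right) \frac{1}{34977} = - \frac{19505}{11659}$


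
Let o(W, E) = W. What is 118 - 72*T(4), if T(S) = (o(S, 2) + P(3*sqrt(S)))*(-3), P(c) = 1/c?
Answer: 1018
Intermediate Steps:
T(S) = -1/sqrt(S) - 3*S (T(S) = (S + 1/(3*sqrt(S)))*(-3) = -1/sqrt(S) - 3*S)
118 - 72*T(4) = 118 - 72*(-1/sqrt(4) - 3*4) = 118 - 72*(-1*1/2 - 12) = 118 - 72*(-1/2 - 12) = 118 - 72*(-25/2) = 118 + 900 = 1018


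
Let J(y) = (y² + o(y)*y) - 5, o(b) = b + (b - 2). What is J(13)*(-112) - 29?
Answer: -53341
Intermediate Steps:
o(b) = -2 + 2*b (o(b) = b + (-2 + b) = -2 + 2*b)
J(y) = -5 + y² + y*(-2 + 2*y) (J(y) = (y² + (-2 + 2*y)*y) - 5 = (y² + y*(-2 + 2*y)) - 5 = -5 + y² + y*(-2 + 2*y))
J(13)*(-112) - 29 = (-5 - 2*13 + 3*13²)*(-112) - 29 = (-5 - 26 + 3*169)*(-112) - 29 = (-5 - 26 + 507)*(-112) - 29 = 476*(-112) - 29 = -53312 - 29 = -53341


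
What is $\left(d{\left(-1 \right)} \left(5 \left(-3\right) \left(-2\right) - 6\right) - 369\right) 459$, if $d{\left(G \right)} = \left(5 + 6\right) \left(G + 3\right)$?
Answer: $72981$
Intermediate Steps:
$d{\left(G \right)} = 33 + 11 G$ ($d{\left(G \right)} = 11 \left(3 + G\right) = 33 + 11 G$)
$\left(d{\left(-1 \right)} \left(5 \left(-3\right) \left(-2\right) - 6\right) - 369\right) 459 = \left(\left(33 + 11 \left(-1\right)\right) \left(5 \left(-3\right) \left(-2\right) - 6\right) - 369\right) 459 = \left(\left(33 - 11\right) \left(\left(-15\right) \left(-2\right) - 6\right) - 369\right) 459 = \left(22 \left(30 - 6\right) - 369\right) 459 = \left(22 \cdot 24 - 369\right) 459 = \left(528 - 369\right) 459 = 159 \cdot 459 = 72981$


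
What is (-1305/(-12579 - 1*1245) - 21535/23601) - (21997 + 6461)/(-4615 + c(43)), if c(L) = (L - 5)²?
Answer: 104177430347/12772483584 ≈ 8.1564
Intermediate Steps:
c(L) = (-5 + L)²
(-1305/(-12579 - 1*1245) - 21535/23601) - (21997 + 6461)/(-4615 + c(43)) = (-1305/(-12579 - 1*1245) - 21535/23601) - (21997 + 6461)/(-4615 + (-5 + 43)²) = (-1305/(-12579 - 1245) - 21535*1/23601) - 28458/(-4615 + 38²) = (-1305/(-13824) - 21535/23601) - 28458/(-4615 + 1444) = (-1305*(-1/13824) - 21535/23601) - 28458/(-3171) = (145/1536 - 21535/23601) - 28458*(-1)/3171 = -9885205/12083712 - 1*(-9486/1057) = -9885205/12083712 + 9486/1057 = 104177430347/12772483584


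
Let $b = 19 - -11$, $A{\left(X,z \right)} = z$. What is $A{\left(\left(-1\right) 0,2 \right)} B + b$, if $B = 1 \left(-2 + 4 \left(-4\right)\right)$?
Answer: $-6$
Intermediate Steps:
$b = 30$ ($b = 19 + 11 = 30$)
$B = -18$ ($B = 1 \left(-2 - 16\right) = 1 \left(-18\right) = -18$)
$A{\left(\left(-1\right) 0,2 \right)} B + b = 2 \left(-18\right) + 30 = -36 + 30 = -6$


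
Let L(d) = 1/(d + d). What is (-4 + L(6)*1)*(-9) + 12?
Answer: 189/4 ≈ 47.250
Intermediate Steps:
L(d) = 1/(2*d)
(-4 + L(6)*1)*(-9) + 12 = (-4 + ((½)/6)*1)*(-9) + 12 = (-4 + ((½)*(⅙))*1)*(-9) + 12 = (-4 + (1/12)*1)*(-9) + 12 = (-4 + 1/12)*(-9) + 12 = -47/12*(-9) + 12 = 141/4 + 12 = 189/4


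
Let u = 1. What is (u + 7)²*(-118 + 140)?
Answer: 1408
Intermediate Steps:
(u + 7)²*(-118 + 140) = (1 + 7)²*(-118 + 140) = 8²*22 = 64*22 = 1408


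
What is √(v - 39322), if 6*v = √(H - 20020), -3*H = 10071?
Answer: √(-1415592 + 6*I*√23377)/6 ≈ 0.064253 + 198.3*I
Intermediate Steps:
H = -3357 (H = -⅓*10071 = -3357)
v = I*√23377/6 (v = √(-3357 - 20020)/6 = √(-23377)/6 = (I*√23377)/6 = I*√23377/6 ≈ 25.483*I)
√(v - 39322) = √(I*√23377/6 - 39322) = √(-39322 + I*√23377/6)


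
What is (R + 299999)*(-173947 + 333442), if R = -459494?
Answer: -25438655025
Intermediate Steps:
(R + 299999)*(-173947 + 333442) = (-459494 + 299999)*(-173947 + 333442) = -159495*159495 = -25438655025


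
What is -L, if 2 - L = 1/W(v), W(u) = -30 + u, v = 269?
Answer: -477/239 ≈ -1.9958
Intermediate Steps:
L = 477/239 (L = 2 - 1/(-30 + 269) = 2 - 1/239 = 477/239 ≈ 1.9958)
-L = -1*477/239 = -477/239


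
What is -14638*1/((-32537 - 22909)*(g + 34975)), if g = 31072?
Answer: 7319/1831020981 ≈ 3.9972e-6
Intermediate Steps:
-14638*1/((-32537 - 22909)*(g + 34975)) = -14638*1/((-32537 - 22909)*(31072 + 34975)) = -14638/((-55446*66047)) = -14638/(-3662041962) = -14638*(-1/3662041962) = 7319/1831020981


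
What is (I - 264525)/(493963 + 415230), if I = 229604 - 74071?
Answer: -108992/909193 ≈ -0.11988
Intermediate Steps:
I = 155533
(I - 264525)/(493963 + 415230) = (155533 - 264525)/(493963 + 415230) = -108992/909193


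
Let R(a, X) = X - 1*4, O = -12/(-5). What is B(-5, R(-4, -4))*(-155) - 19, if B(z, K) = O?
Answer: -391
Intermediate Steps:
O = 12/5 (O = -12*(-1/5) = 12/5 ≈ 2.4000)
R(a, X) = -4 + X (R(a, X) = X - 4 = -4 + X)
B(z, K) = 12/5
B(-5, R(-4, -4))*(-155) - 19 = (12/5)*(-155) - 19 = -372 - 19 = -391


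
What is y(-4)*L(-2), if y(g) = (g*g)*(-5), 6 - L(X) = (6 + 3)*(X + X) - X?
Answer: -3200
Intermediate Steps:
L(X) = 6 - 17*X (L(X) = 6 - ((6 + 3)*(X + X) - X) = 6 - (9*(2*X) - X) = 6 - (18*X - X) = 6 - 17*X)
y(g) = -5*g**2 (y(g) = g**2*(-5) = -5*g**2)
y(-4)*L(-2) = (-5*(-4)**2)*(6 - 17*(-2)) = (-5*16)*(6 + 34) = -80*40 = -3200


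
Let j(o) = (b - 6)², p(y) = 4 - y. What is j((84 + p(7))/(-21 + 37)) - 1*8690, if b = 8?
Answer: -8686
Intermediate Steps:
j(o) = 4 (j(o) = (8 - 6)² = 2² = 4)
j((84 + p(7))/(-21 + 37)) - 1*8690 = 4 - 1*8690 = 4 - 8690 = -8686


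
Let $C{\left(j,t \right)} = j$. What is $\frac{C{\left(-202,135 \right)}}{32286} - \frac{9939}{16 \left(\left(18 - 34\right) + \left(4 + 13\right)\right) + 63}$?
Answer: $- \frac{160453256}{1275297} \approx -125.82$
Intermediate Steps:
$\frac{C{\left(-202,135 \right)}}{32286} - \frac{9939}{16 \left(\left(18 - 34\right) + \left(4 + 13\right)\right) + 63} = - \frac{202}{32286} - \frac{9939}{16 \left(\left(18 - 34\right) + \left(4 + 13\right)\right) + 63} = \left(-202\right) \frac{1}{32286} - \frac{9939}{16 \left(-16 + 17\right) + 63} = - \frac{101}{16143} - \frac{9939}{16 \cdot 1 + 63} = - \frac{101}{16143} - \frac{9939}{16 + 63} = - \frac{101}{16143} - \frac{9939}{79} = - \frac{160453256}{1275297}$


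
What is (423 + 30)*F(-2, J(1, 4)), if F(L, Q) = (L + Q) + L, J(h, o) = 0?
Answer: -1812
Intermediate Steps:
F(L, Q) = Q + 2*L
(423 + 30)*F(-2, J(1, 4)) = (423 + 30)*(0 + 2*(-2)) = 453*(0 - 4) = 453*(-4) = -1812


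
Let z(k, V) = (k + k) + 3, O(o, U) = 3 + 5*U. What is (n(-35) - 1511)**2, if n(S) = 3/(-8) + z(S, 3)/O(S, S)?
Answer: 270170208841/118336 ≈ 2.2831e+6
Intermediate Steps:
z(k, V) = 3 + 2*k (z(k, V) = 2*k + 3 = 3 + 2*k)
n(S) = -3/8 + (3 + 2*S)/(3 + 5*S) (n(S) = 3/(-8) + (3 + 2*S)/(3 + 5*S) = 3*(-1/8) + (3 + 2*S)/(3 + 5*S) = -3/8 + (3 + 2*S)/(3 + 5*S))
(n(-35) - 1511)**2 = ((15 - 35)/(8*(3 + 5*(-35))) - 1511)**2 = ((1/8)*(-20)/(3 - 175) - 1511)**2 = ((1/8)*(-20)/(-172) - 1511)**2 = ((1/8)*(-1/172)*(-20) - 1511)**2 = (5/344 - 1511)**2 = (-519779/344)**2 = 270170208841/118336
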